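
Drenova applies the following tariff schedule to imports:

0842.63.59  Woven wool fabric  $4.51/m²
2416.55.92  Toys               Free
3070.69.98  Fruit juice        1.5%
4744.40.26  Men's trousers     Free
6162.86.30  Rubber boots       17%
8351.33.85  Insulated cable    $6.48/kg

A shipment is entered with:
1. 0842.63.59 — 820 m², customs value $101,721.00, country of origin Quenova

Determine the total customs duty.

$3,698.20

Line 1 (0842.63.59, Quenova, 820 m², $101,721.00):
Base rate for 0842.63.59 is $4.51/m².
Duty = 820 × $4.51 = $3,698.20.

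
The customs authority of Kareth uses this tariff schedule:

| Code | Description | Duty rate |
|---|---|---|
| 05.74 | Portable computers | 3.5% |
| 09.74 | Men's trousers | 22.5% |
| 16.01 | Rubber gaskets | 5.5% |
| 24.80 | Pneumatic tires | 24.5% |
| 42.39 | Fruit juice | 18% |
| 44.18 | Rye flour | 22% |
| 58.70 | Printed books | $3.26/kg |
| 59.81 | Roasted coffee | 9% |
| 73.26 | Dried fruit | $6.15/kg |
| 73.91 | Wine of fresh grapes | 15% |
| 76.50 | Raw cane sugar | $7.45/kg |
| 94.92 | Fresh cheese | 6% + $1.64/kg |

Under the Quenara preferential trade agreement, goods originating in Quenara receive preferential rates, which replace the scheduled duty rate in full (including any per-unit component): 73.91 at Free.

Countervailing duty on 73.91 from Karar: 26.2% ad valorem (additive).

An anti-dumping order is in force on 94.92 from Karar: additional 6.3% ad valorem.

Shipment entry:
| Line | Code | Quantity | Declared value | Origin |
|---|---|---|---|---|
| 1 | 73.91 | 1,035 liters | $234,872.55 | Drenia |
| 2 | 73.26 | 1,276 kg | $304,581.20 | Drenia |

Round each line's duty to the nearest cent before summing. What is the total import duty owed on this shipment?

$43,078.28

Line 1 (73.91, Drenia, 1,035 liters, $234,872.55):
Base rate for 73.91 is 15%.
73.91 has an FTA preferential rate, but origin Drenia is not Quenara; base rate stands.
The additional-duty order on 73.91 targets Karar, not Drenia; it does not apply.
Duty = $234,872.55 × 15% = $35,230.88.
Line 2 (73.26, Drenia, 1,276 kg, $304,581.20):
Base rate for 73.26 is $6.15/kg.
Duty = 1,276 × $6.15 = $7,847.40.
Total = $35,230.88 + $7,847.40 = $43,078.28.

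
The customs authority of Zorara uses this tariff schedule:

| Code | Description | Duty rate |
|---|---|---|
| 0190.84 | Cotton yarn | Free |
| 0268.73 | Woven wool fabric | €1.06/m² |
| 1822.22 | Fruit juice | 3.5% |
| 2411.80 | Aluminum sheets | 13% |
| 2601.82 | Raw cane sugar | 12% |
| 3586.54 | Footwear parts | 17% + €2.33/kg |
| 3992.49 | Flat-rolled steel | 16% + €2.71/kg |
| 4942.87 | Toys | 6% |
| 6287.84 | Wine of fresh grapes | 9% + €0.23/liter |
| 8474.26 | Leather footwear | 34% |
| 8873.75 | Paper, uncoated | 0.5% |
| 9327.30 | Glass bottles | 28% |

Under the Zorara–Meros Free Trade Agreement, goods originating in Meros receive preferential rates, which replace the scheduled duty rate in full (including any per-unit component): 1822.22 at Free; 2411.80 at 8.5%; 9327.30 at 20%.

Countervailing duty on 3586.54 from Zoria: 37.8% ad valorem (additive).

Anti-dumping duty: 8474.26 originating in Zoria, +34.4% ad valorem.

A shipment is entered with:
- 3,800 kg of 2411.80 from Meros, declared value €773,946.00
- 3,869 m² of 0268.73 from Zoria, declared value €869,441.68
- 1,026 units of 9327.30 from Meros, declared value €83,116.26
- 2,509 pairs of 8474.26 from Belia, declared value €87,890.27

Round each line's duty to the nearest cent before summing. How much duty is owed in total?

Line 1 (2411.80, Meros, 3,800 kg, €773,946.00):
Base rate for 2411.80 is 13%.
Origin Meros qualifies under the Zorara–Meros agreement and 2411.80 is covered: preferential rate 8.5% applies instead.
Duty = €773,946.00 × 8.5% = €65,785.41.
Line 2 (0268.73, Zoria, 3,869 m², €869,441.68):
Base rate for 0268.73 is €1.06/m².
Duty = 3,869 × €1.06 = €4,101.14.
Line 3 (9327.30, Meros, 1,026 units, €83,116.26):
Base rate for 9327.30 is 28%.
Origin Meros qualifies under the Zorara–Meros agreement and 9327.30 is covered: preferential rate 20% applies instead.
Duty = €83,116.26 × 20% = €16,623.25.
Line 4 (8474.26, Belia, 2,509 pairs, €87,890.27):
Base rate for 8474.26 is 34%.
The additional-duty order on 8474.26 targets Zoria, not Belia; it does not apply.
Duty = €87,890.27 × 34% = €29,882.69.
Total = €65,785.41 + €4,101.14 + €16,623.25 + €29,882.69 = €116,392.49.

€116,392.49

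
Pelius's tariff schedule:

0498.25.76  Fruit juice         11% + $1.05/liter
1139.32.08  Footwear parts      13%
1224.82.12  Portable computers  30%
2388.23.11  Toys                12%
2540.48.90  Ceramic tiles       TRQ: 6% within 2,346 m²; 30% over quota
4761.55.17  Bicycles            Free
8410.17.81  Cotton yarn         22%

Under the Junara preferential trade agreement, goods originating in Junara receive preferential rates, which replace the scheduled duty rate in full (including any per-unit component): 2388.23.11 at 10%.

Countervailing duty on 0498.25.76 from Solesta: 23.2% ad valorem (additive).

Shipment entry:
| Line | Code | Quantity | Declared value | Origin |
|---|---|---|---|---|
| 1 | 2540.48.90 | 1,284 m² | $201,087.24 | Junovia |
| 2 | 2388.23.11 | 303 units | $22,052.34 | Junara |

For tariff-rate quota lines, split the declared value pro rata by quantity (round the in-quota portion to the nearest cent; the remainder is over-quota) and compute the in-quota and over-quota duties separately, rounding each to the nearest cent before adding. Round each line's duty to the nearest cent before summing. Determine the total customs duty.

Line 1 (2540.48.90, Junovia, 1,284 m², $201,087.24):
Code 2540.48.90 is under a tariff-rate quota (threshold 2,346 m²). Quantity 1,284 m² is within the quota, so the in-quota rate 6% applies to the full value.
Duty = $201,087.24 × 6% = $12,065.23.
Line 2 (2388.23.11, Junara, 303 units, $22,052.34):
Base rate for 2388.23.11 is 12%.
Origin Junara qualifies under the Pelius–Junara agreement and 2388.23.11 is covered: preferential rate 10% applies instead.
Duty = $22,052.34 × 10% = $2,205.23.
Total = $12,065.23 + $2,205.23 = $14,270.46.

$14,270.46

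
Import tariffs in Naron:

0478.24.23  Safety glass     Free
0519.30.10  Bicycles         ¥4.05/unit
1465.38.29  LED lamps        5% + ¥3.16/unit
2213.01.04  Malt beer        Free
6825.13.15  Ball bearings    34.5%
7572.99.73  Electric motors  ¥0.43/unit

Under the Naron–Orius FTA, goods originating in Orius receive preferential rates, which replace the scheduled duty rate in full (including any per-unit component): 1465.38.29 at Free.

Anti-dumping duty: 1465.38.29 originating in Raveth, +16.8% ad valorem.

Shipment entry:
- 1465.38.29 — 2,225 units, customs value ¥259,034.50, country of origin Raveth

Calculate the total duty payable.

¥63,500.52

Line 1 (1465.38.29, Raveth, 2,225 units, ¥259,034.50):
Base rate for 1465.38.29 is 5% + ¥3.16/unit.
1465.38.29 has an FTA preferential rate, but origin Raveth is not Orius; base rate stands.
Additional duty on 1465.38.29 from Raveth: +16.8%. Applied ad valorem rate: 5% + 16.8% = 21.8%.
Duty = ¥259,034.50 × 21.8% + 2,225 × ¥3.16 = ¥63,500.52.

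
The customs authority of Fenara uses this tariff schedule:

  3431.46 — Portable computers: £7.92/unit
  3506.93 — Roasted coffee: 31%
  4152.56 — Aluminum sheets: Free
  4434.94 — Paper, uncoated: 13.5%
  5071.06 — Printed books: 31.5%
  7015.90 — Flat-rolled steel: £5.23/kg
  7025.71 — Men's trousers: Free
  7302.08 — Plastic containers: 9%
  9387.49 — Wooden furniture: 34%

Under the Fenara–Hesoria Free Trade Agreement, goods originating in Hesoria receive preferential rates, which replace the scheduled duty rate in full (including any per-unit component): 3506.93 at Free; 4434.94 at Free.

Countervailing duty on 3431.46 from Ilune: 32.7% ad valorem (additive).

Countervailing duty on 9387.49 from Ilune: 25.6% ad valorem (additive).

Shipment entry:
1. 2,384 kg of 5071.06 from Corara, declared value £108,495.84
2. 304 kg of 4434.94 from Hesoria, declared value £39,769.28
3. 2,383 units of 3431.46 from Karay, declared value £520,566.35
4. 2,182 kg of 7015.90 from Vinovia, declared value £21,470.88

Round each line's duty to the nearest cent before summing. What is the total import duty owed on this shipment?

Line 1 (5071.06, Corara, 2,384 kg, £108,495.84):
Base rate for 5071.06 is 31.5%.
Duty = £108,495.84 × 31.5% = £34,176.19.
Line 2 (4434.94, Hesoria, 304 kg, £39,769.28):
Base rate for 4434.94 is 13.5%.
Origin Hesoria qualifies under the Fenara–Hesoria agreement and 4434.94 is covered: preferential rate Free applies instead.
Duty = £39,769.28 × 0% = £0.00.
Line 3 (3431.46, Karay, 2,383 units, £520,566.35):
Base rate for 3431.46 is £7.92/unit.
The additional-duty order on 3431.46 targets Ilune, not Karay; it does not apply.
Duty = 2,383 × £7.92 = £18,873.36.
Line 4 (7015.90, Vinovia, 2,182 kg, £21,470.88):
Base rate for 7015.90 is £5.23/kg.
Duty = 2,182 × £5.23 = £11,411.86.
Total = £34,176.19 + £0.00 + £18,873.36 + £11,411.86 = £64,461.41.

£64,461.41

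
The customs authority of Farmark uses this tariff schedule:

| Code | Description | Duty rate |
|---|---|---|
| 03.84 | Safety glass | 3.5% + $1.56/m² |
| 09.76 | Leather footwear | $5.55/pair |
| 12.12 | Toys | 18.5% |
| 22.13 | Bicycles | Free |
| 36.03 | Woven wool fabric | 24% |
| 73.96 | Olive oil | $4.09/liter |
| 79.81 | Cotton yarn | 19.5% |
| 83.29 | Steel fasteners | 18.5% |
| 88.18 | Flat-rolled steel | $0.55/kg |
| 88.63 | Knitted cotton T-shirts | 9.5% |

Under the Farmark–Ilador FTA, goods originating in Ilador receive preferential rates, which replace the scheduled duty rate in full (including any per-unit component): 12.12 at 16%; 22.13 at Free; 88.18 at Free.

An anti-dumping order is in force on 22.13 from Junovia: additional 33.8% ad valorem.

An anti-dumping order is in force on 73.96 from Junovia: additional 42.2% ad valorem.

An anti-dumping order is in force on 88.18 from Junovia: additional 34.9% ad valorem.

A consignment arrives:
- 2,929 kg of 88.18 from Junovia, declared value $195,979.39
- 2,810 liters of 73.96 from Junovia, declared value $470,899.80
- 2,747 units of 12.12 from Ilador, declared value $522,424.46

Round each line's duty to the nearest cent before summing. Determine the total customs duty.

$363,808.29

Line 1 (88.18, Junovia, 2,929 kg, $195,979.39):
Base rate for 88.18 is $0.55/kg.
88.18 has an FTA preferential rate, but origin Junovia is not Ilador; base rate stands.
Additional duty on 88.18 from Junovia: +34.9% ad valorem. Applied ad valorem rate = 34.9%.
Duty = $195,979.39 × 34.9% + 2,929 × $0.55 = $70,007.76.
Line 2 (73.96, Junovia, 2,810 liters, $470,899.80):
Base rate for 73.96 is $4.09/liter.
Additional duty on 73.96 from Junovia: +42.2% ad valorem. Applied ad valorem rate = 42.2%.
Duty = $470,899.80 × 42.2% + 2,810 × $4.09 = $210,212.62.
Line 3 (12.12, Ilador, 2,747 units, $522,424.46):
Base rate for 12.12 is 18.5%.
Origin Ilador qualifies under the Farmark–Ilador agreement and 12.12 is covered: preferential rate 16% applies instead.
Duty = $522,424.46 × 16% = $83,587.91.
Total = $70,007.76 + $210,212.62 + $83,587.91 = $363,808.29.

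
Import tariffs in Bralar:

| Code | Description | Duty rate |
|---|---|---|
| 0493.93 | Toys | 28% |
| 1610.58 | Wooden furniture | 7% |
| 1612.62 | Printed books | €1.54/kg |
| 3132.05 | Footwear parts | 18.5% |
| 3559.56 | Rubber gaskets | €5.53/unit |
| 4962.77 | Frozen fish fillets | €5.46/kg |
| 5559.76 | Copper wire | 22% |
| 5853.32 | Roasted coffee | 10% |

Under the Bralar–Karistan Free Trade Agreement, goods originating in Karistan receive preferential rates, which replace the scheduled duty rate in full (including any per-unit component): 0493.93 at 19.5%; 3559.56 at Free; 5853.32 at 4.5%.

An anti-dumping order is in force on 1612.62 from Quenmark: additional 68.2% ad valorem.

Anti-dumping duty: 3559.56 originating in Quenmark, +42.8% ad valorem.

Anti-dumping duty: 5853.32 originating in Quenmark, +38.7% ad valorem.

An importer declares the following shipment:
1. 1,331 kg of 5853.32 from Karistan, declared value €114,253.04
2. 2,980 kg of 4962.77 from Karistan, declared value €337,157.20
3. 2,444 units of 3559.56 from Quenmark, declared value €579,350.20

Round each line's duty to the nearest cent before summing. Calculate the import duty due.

Line 1 (5853.32, Karistan, 1,331 kg, €114,253.04):
Base rate for 5853.32 is 10%.
Origin Karistan qualifies under the Bralar–Karistan agreement and 5853.32 is covered: preferential rate 4.5% applies instead.
The additional-duty order on 5853.32 targets Quenmark, not Karistan; it does not apply.
Duty = €114,253.04 × 4.5% = €5,141.39.
Line 2 (4962.77, Karistan, 2,980 kg, €337,157.20):
Base rate for 4962.77 is €5.46/kg.
Origin Karistan is the FTA partner but 4962.77 is not on the preference list; base rate stands.
Duty = 2,980 × €5.46 = €16,270.80.
Line 3 (3559.56, Quenmark, 2,444 units, €579,350.20):
Base rate for 3559.56 is €5.53/unit.
3559.56 has an FTA preferential rate, but origin Quenmark is not Karistan; base rate stands.
Additional duty on 3559.56 from Quenmark: +42.8% ad valorem. Applied ad valorem rate = 42.8%.
Duty = €579,350.20 × 42.8% + 2,444 × €5.53 = €261,477.21.
Total = €5,141.39 + €16,270.80 + €261,477.21 = €282,889.40.

€282,889.40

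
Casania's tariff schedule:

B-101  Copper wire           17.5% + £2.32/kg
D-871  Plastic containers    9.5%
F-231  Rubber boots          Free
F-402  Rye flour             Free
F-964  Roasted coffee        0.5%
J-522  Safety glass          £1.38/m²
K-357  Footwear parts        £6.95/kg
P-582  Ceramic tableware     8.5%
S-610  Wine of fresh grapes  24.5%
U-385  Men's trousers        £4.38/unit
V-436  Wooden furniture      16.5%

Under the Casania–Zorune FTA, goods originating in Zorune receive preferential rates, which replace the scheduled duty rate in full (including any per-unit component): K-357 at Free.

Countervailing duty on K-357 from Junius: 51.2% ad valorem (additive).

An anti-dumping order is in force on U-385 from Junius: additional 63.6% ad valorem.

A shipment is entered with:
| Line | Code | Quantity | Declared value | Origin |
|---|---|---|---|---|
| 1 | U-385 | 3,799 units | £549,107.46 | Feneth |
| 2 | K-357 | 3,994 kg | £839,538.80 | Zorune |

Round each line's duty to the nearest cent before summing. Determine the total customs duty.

£16,639.62

Line 1 (U-385, Feneth, 3,799 units, £549,107.46):
Base rate for U-385 is £4.38/unit.
The additional-duty order on U-385 targets Junius, not Feneth; it does not apply.
Duty = 3,799 × £4.38 = £16,639.62.
Line 2 (K-357, Zorune, 3,994 kg, £839,538.80):
Base rate for K-357 is £6.95/kg.
Origin Zorune qualifies under the Casania–Zorune agreement and K-357 is covered: preferential rate Free applies instead.
The additional-duty order on K-357 targets Junius, not Zorune; it does not apply.
Duty = £839,538.80 × 0% = £0.00.
Total = £16,639.62 + £0.00 = £16,639.62.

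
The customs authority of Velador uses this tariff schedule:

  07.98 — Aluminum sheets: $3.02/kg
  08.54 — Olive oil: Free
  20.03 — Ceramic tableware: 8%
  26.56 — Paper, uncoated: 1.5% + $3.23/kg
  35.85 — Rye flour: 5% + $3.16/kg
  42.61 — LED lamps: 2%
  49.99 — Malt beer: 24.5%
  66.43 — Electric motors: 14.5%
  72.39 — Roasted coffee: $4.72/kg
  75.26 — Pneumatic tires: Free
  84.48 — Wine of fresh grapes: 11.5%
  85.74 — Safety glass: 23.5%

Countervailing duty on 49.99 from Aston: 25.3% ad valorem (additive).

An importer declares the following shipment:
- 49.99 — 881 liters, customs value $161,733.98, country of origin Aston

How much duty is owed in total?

$80,543.52

Line 1 (49.99, Aston, 881 liters, $161,733.98):
Base rate for 49.99 is 24.5%.
Additional duty on 49.99 from Aston: +25.3%. Applied ad valorem rate: 24.5% + 25.3% = 49.8%.
Duty = $161,733.98 × 49.8% = $80,543.52.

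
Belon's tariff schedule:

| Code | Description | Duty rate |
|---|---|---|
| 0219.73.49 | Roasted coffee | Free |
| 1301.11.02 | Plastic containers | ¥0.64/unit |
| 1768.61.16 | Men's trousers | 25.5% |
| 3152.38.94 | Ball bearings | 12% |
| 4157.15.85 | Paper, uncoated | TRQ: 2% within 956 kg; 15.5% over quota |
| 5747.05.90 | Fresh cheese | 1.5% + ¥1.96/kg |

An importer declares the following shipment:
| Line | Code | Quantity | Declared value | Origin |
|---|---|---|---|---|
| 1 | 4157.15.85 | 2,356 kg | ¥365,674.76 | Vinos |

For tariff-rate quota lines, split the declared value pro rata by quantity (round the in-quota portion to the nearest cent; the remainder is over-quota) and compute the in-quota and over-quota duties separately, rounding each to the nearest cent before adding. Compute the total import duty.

Line 1 (4157.15.85, Vinos, 2,356 kg, ¥365,674.76):
Code 4157.15.85 is under a tariff-rate quota (threshold 956 kg). In-quota: 956 kg at 2%; over-quota: 1,400 kg at 15.5%.
Pro-rata value split: in-quota = ¥365,674.76 × 956/2,356 = ¥148,380.76; over-quota = ¥365,674.76 − ¥148,380.76 = ¥217,294.00.
In-quota duty = ¥148,380.76 × 2% = ¥2,967.62. Over-quota duty = ¥217,294.00 × 15.5% = ¥33,680.57.
Line duty = ¥2,967.62 + ¥33,680.57 = ¥36,648.19.

¥36,648.19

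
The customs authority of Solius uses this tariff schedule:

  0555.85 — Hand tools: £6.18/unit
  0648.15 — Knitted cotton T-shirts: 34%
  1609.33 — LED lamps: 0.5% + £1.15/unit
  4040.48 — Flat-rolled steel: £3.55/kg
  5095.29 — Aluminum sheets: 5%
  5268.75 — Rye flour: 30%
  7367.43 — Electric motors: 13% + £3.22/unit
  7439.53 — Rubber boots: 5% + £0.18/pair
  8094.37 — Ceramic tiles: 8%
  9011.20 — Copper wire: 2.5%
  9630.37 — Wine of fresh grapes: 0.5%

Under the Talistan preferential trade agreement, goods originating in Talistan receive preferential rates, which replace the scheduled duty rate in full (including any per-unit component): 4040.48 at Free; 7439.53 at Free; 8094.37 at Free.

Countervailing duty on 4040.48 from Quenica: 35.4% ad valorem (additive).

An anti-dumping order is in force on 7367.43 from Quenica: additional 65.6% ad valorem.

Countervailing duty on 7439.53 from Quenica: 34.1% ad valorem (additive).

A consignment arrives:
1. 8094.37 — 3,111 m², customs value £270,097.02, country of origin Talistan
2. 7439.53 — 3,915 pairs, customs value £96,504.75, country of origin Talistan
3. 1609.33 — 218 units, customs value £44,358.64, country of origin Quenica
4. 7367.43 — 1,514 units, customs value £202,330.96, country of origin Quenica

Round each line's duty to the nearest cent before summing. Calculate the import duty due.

Line 1 (8094.37, Talistan, 3,111 m², £270,097.02):
Base rate for 8094.37 is 8%.
Origin Talistan qualifies under the Solius–Talistan agreement and 8094.37 is covered: preferential rate Free applies instead.
Duty = £270,097.02 × 0% = £0.00.
Line 2 (7439.53, Talistan, 3,915 pairs, £96,504.75):
Base rate for 7439.53 is 5% + £0.18/pair.
Origin Talistan qualifies under the Solius–Talistan agreement and 7439.53 is covered: preferential rate Free applies instead.
The additional-duty order on 7439.53 targets Quenica, not Talistan; it does not apply.
Duty = £96,504.75 × 0% = £0.00.
Line 3 (1609.33, Quenica, 218 units, £44,358.64):
Base rate for 1609.33 is 0.5% + £1.15/unit.
Duty = £44,358.64 × 0.5% + 218 × £1.15 = £472.49.
Line 4 (7367.43, Quenica, 1,514 units, £202,330.96):
Base rate for 7367.43 is 13% + £3.22/unit.
Additional duty on 7367.43 from Quenica: +65.6%. Applied ad valorem rate: 13% + 65.6% = 78.6%.
Duty = £202,330.96 × 78.6% + 1,514 × £3.22 = £163,907.21.
Total = £0.00 + £0.00 + £472.49 + £163,907.21 = £164,379.70.

£164,379.70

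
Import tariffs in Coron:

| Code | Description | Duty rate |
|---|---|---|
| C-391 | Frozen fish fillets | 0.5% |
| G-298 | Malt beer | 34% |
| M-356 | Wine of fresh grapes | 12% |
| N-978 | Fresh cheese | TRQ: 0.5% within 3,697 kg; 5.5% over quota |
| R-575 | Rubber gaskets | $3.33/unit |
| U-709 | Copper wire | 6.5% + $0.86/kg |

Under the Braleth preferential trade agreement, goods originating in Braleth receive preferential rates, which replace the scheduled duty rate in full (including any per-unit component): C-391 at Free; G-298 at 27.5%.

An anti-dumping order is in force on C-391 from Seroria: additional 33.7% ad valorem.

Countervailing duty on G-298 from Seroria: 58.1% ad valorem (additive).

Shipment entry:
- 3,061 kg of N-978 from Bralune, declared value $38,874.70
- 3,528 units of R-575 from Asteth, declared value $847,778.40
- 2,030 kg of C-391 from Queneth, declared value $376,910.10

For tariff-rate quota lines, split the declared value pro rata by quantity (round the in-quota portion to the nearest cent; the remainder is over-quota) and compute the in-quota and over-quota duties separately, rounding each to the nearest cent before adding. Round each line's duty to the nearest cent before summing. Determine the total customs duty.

$13,827.16

Line 1 (N-978, Bralune, 3,061 kg, $38,874.70):
Code N-978 is under a tariff-rate quota (threshold 3,697 kg). Quantity 3,061 kg is within the quota, so the in-quota rate 0.5% applies to the full value.
Duty = $38,874.70 × 0.5% = $194.37.
Line 2 (R-575, Asteth, 3,528 units, $847,778.40):
Base rate for R-575 is $3.33/unit.
Duty = 3,528 × $3.33 = $11,748.24.
Line 3 (C-391, Queneth, 2,030 kg, $376,910.10):
Base rate for C-391 is 0.5%.
C-391 has an FTA preferential rate, but origin Queneth is not Braleth; base rate stands.
The additional-duty order on C-391 targets Seroria, not Queneth; it does not apply.
Duty = $376,910.10 × 0.5% = $1,884.55.
Total = $194.37 + $11,748.24 + $1,884.55 = $13,827.16.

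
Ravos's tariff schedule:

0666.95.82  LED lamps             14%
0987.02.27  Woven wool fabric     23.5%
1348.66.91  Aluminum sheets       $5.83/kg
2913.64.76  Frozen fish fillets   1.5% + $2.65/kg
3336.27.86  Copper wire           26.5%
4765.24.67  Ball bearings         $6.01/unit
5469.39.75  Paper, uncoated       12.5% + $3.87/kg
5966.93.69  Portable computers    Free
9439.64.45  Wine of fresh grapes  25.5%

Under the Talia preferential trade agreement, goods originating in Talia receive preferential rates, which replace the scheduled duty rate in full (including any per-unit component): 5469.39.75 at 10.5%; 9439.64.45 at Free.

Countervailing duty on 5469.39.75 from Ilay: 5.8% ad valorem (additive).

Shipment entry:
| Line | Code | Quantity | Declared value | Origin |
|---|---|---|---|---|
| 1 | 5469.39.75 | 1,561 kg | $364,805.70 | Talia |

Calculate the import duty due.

$38,304.60

Line 1 (5469.39.75, Talia, 1,561 kg, $364,805.70):
Base rate for 5469.39.75 is 12.5% + $3.87/kg.
Origin Talia qualifies under the Ravos–Talia agreement and 5469.39.75 is covered: preferential rate 10.5% applies instead.
The additional-duty order on 5469.39.75 targets Ilay, not Talia; it does not apply.
Duty = $364,805.70 × 10.5% = $38,304.60.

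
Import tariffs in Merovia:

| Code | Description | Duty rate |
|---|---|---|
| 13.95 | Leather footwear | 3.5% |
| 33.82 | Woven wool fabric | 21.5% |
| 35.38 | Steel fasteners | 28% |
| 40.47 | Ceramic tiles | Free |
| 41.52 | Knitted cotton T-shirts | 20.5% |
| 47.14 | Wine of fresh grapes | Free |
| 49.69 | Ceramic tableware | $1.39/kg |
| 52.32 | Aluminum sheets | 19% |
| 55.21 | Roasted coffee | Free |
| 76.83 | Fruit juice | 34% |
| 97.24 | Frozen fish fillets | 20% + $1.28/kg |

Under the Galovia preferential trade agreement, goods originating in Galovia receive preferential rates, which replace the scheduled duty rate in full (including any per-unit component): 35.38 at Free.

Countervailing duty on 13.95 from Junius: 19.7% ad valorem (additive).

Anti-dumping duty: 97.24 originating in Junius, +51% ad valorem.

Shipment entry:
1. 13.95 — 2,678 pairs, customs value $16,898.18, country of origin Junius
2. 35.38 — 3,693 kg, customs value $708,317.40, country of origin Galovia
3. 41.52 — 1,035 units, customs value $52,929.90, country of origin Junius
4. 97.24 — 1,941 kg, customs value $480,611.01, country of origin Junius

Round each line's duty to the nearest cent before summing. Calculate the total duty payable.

Line 1 (13.95, Junius, 2,678 pairs, $16,898.18):
Base rate for 13.95 is 3.5%.
Additional duty on 13.95 from Junius: +19.7%. Applied ad valorem rate: 3.5% + 19.7% = 23.2%.
Duty = $16,898.18 × 23.2% = $3,920.38.
Line 2 (35.38, Galovia, 3,693 kg, $708,317.40):
Base rate for 35.38 is 28%.
Origin Galovia qualifies under the Merovia–Galovia agreement and 35.38 is covered: preferential rate Free applies instead.
Duty = $708,317.40 × 0% = $0.00.
Line 3 (41.52, Junius, 1,035 units, $52,929.90):
Base rate for 41.52 is 20.5%.
Duty = $52,929.90 × 20.5% = $10,850.63.
Line 4 (97.24, Junius, 1,941 kg, $480,611.01):
Base rate for 97.24 is 20% + $1.28/kg.
Additional duty on 97.24 from Junius: +51%. Applied ad valorem rate: 20% + 51% = 71%.
Duty = $480,611.01 × 71% + 1,941 × $1.28 = $343,718.30.
Total = $3,920.38 + $0.00 + $10,850.63 + $343,718.30 = $358,489.31.

$358,489.31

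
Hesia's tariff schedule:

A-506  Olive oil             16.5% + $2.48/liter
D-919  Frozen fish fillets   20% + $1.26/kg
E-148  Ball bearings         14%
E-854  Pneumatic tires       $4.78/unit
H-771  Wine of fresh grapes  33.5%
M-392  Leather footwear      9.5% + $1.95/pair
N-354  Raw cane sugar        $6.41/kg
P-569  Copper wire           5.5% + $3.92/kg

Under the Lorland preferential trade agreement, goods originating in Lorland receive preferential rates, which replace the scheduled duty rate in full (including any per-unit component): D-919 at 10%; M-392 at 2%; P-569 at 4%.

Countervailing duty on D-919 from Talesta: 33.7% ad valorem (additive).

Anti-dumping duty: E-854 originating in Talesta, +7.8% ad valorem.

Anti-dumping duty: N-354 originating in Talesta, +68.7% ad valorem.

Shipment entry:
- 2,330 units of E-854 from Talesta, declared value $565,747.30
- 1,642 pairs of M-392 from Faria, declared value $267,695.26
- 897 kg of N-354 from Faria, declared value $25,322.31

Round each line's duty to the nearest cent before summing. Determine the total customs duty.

Line 1 (E-854, Talesta, 2,330 units, $565,747.30):
Base rate for E-854 is $4.78/unit.
Additional duty on E-854 from Talesta: +7.8% ad valorem. Applied ad valorem rate = 7.8%.
Duty = $565,747.30 × 7.8% + 2,330 × $4.78 = $55,265.69.
Line 2 (M-392, Faria, 1,642 pairs, $267,695.26):
Base rate for M-392 is 9.5% + $1.95/pair.
M-392 has an FTA preferential rate, but origin Faria is not Lorland; base rate stands.
Duty = $267,695.26 × 9.5% + 1,642 × $1.95 = $28,632.95.
Line 3 (N-354, Faria, 897 kg, $25,322.31):
Base rate for N-354 is $6.41/kg.
The additional-duty order on N-354 targets Talesta, not Faria; it does not apply.
Duty = 897 × $6.41 = $5,749.77.
Total = $55,265.69 + $28,632.95 + $5,749.77 = $89,648.41.

$89,648.41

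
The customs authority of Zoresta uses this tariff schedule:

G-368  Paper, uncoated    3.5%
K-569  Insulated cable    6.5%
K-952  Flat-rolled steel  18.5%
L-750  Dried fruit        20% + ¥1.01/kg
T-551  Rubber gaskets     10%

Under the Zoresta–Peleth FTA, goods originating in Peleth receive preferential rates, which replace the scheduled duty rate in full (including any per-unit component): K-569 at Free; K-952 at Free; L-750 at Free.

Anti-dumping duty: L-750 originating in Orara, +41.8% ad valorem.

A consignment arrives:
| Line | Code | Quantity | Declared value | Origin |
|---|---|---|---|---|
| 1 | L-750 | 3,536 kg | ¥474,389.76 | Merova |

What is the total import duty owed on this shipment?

Line 1 (L-750, Merova, 3,536 kg, ¥474,389.76):
Base rate for L-750 is 20% + ¥1.01/kg.
L-750 has an FTA preferential rate, but origin Merova is not Peleth; base rate stands.
The additional-duty order on L-750 targets Orara, not Merova; it does not apply.
Duty = ¥474,389.76 × 20% + 3,536 × ¥1.01 = ¥98,449.31.

¥98,449.31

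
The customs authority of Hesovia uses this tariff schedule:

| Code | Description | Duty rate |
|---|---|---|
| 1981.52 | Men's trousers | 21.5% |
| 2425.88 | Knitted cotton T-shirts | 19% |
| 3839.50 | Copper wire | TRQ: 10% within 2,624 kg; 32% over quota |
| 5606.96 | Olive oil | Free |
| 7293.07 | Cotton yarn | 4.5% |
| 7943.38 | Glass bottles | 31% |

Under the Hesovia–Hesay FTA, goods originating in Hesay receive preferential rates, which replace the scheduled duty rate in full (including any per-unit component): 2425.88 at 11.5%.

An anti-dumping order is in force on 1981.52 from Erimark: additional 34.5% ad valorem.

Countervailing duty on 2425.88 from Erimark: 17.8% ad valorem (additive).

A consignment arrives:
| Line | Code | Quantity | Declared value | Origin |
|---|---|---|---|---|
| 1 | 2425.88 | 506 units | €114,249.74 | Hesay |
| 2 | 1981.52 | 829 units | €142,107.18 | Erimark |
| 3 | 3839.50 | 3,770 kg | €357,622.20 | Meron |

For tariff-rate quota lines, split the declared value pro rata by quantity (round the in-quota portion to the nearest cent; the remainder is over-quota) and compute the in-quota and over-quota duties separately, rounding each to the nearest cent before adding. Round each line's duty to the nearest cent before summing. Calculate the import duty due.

Line 1 (2425.88, Hesay, 506 units, €114,249.74):
Base rate for 2425.88 is 19%.
Origin Hesay qualifies under the Hesovia–Hesay agreement and 2425.88 is covered: preferential rate 11.5% applies instead.
The additional-duty order on 2425.88 targets Erimark, not Hesay; it does not apply.
Duty = €114,249.74 × 11.5% = €13,138.72.
Line 2 (1981.52, Erimark, 829 units, €142,107.18):
Base rate for 1981.52 is 21.5%.
Additional duty on 1981.52 from Erimark: +34.5%. Applied ad valorem rate: 21.5% + 34.5% = 56%.
Duty = €142,107.18 × 56% = €79,580.02.
Line 3 (3839.50, Meron, 3,770 kg, €357,622.20):
Code 3839.50 is under a tariff-rate quota (threshold 2,624 kg). In-quota: 2,624 kg at 10%; over-quota: 1,146 kg at 32%.
Pro-rata value split: in-quota = €357,622.20 × 2,624/3,770 = €248,912.64; over-quota = €357,622.20 − €248,912.64 = €108,709.56.
In-quota duty = €248,912.64 × 10% = €24,891.26. Over-quota duty = €108,709.56 × 32% = €34,787.06.
Line duty = €24,891.26 + €34,787.06 = €59,678.32.
Total = €13,138.72 + €79,580.02 + €59,678.32 = €152,397.06.

€152,397.06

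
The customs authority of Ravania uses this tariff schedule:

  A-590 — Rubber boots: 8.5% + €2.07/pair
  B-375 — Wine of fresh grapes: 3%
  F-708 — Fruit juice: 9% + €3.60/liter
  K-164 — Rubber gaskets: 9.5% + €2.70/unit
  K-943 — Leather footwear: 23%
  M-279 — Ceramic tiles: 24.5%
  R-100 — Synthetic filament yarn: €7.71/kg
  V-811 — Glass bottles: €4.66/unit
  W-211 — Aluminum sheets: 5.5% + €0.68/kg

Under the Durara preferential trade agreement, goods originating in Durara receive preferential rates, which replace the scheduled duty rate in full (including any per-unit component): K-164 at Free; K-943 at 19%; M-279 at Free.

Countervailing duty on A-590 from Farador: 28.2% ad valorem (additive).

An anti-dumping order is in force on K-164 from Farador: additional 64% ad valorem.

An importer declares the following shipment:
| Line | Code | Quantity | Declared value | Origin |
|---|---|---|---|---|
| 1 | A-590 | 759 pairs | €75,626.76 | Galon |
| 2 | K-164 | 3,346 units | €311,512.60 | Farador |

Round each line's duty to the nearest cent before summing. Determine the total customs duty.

€245,995.36

Line 1 (A-590, Galon, 759 pairs, €75,626.76):
Base rate for A-590 is 8.5% + €2.07/pair.
The additional-duty order on A-590 targets Farador, not Galon; it does not apply.
Duty = €75,626.76 × 8.5% + 759 × €2.07 = €7,999.40.
Line 2 (K-164, Farador, 3,346 units, €311,512.60):
Base rate for K-164 is 9.5% + €2.70/unit.
K-164 has an FTA preferential rate, but origin Farador is not Durara; base rate stands.
Additional duty on K-164 from Farador: +64%. Applied ad valorem rate: 9.5% + 64% = 73.5%.
Duty = €311,512.60 × 73.5% + 3,346 × €2.70 = €237,995.96.
Total = €7,999.40 + €237,995.96 = €245,995.36.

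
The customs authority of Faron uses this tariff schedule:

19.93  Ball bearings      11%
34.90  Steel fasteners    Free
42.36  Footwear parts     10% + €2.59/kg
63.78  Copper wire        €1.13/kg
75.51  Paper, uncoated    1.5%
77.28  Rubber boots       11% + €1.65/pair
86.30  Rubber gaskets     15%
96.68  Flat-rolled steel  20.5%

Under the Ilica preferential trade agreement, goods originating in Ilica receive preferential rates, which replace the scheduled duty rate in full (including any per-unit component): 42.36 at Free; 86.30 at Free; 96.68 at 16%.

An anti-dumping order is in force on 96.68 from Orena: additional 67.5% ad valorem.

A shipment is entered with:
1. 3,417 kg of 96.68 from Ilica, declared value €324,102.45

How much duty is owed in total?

Line 1 (96.68, Ilica, 3,417 kg, €324,102.45):
Base rate for 96.68 is 20.5%.
Origin Ilica qualifies under the Faron–Ilica agreement and 96.68 is covered: preferential rate 16% applies instead.
The additional-duty order on 96.68 targets Orena, not Ilica; it does not apply.
Duty = €324,102.45 × 16% = €51,856.39.

€51,856.39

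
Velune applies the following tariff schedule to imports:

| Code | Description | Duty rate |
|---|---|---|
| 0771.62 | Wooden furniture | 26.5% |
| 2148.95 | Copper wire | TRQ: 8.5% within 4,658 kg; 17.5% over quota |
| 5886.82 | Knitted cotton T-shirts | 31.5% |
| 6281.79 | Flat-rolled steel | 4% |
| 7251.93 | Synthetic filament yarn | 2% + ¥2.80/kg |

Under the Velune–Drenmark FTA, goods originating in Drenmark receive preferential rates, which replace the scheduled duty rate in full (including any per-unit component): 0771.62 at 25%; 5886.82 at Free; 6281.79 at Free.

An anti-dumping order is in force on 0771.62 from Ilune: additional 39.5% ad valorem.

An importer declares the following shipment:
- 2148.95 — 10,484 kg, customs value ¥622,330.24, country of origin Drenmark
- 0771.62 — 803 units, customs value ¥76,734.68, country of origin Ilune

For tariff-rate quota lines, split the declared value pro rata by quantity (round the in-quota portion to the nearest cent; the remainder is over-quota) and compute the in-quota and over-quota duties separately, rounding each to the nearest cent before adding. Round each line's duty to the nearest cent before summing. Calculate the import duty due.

¥134,667.78

Line 1 (2148.95, Drenmark, 10,484 kg, ¥622,330.24):
Code 2148.95 is under a tariff-rate quota (threshold 4,658 kg). In-quota: 4,658 kg at 8.5%; over-quota: 5,826 kg at 17.5%.
Pro-rata value split: in-quota = ¥622,330.24 × 4,658/10,484 = ¥276,498.88; over-quota = ¥622,330.24 − ¥276,498.88 = ¥345,831.36.
In-quota duty = ¥276,498.88 × 8.5% = ¥23,502.40. Over-quota duty = ¥345,831.36 × 17.5% = ¥60,520.49.
Line duty = ¥23,502.40 + ¥60,520.49 = ¥84,022.89.
Line 2 (0771.62, Ilune, 803 units, ¥76,734.68):
Base rate for 0771.62 is 26.5%.
0771.62 has an FTA preferential rate, but origin Ilune is not Drenmark; base rate stands.
Additional duty on 0771.62 from Ilune: +39.5%. Applied ad valorem rate: 26.5% + 39.5% = 66%.
Duty = ¥76,734.68 × 66% = ¥50,644.89.
Total = ¥84,022.89 + ¥50,644.89 = ¥134,667.78.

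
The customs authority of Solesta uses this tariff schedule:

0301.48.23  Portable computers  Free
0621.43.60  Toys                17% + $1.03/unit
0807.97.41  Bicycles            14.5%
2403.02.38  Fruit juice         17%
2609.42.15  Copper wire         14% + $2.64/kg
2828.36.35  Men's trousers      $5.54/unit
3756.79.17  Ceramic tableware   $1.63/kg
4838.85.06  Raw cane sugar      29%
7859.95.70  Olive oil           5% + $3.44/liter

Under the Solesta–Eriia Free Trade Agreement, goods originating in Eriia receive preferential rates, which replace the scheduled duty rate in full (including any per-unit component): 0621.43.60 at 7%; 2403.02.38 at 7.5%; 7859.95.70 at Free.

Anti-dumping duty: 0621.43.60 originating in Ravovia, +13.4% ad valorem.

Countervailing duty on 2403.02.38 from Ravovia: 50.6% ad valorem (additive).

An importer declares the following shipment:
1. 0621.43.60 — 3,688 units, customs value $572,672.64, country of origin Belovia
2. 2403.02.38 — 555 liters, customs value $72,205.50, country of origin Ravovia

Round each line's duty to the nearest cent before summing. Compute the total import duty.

Line 1 (0621.43.60, Belovia, 3,688 units, $572,672.64):
Base rate for 0621.43.60 is 17% + $1.03/unit.
0621.43.60 has an FTA preferential rate, but origin Belovia is not Eriia; base rate stands.
The additional-duty order on 0621.43.60 targets Ravovia, not Belovia; it does not apply.
Duty = $572,672.64 × 17% + 3,688 × $1.03 = $101,152.99.
Line 2 (2403.02.38, Ravovia, 555 liters, $72,205.50):
Base rate for 2403.02.38 is 17%.
2403.02.38 has an FTA preferential rate, but origin Ravovia is not Eriia; base rate stands.
Additional duty on 2403.02.38 from Ravovia: +50.6%. Applied ad valorem rate: 17% + 50.6% = 67.6%.
Duty = $72,205.50 × 67.6% = $48,810.92.
Total = $101,152.99 + $48,810.92 = $149,963.91.

$149,963.91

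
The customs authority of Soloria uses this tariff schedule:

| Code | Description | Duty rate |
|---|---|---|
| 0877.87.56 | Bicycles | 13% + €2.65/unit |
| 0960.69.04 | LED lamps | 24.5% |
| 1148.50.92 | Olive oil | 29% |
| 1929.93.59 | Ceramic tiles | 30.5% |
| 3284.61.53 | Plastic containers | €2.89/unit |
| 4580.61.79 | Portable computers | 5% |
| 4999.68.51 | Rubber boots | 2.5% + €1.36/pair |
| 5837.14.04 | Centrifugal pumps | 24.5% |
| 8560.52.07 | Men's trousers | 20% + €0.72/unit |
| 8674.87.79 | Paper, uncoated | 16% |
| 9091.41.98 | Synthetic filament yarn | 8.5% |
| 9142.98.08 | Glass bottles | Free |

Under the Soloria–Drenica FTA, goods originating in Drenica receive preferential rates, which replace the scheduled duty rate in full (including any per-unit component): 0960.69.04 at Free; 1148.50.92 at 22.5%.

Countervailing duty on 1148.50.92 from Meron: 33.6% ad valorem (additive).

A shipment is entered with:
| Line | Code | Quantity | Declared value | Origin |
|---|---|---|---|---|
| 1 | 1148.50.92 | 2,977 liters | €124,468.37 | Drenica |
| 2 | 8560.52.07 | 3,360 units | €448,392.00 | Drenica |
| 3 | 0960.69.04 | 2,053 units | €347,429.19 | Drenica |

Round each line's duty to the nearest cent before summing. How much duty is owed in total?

Line 1 (1148.50.92, Drenica, 2,977 liters, €124,468.37):
Base rate for 1148.50.92 is 29%.
Origin Drenica qualifies under the Soloria–Drenica agreement and 1148.50.92 is covered: preferential rate 22.5% applies instead.
The additional-duty order on 1148.50.92 targets Meron, not Drenica; it does not apply.
Duty = €124,468.37 × 22.5% = €28,005.38.
Line 2 (8560.52.07, Drenica, 3,360 units, €448,392.00):
Base rate for 8560.52.07 is 20% + €0.72/unit.
Origin Drenica is the FTA partner but 8560.52.07 is not on the preference list; base rate stands.
Duty = €448,392.00 × 20% + 3,360 × €0.72 = €92,097.60.
Line 3 (0960.69.04, Drenica, 2,053 units, €347,429.19):
Base rate for 0960.69.04 is 24.5%.
Origin Drenica qualifies under the Soloria–Drenica agreement and 0960.69.04 is covered: preferential rate Free applies instead.
Duty = €347,429.19 × 0% = €0.00.
Total = €28,005.38 + €92,097.60 + €0.00 = €120,102.98.

€120,102.98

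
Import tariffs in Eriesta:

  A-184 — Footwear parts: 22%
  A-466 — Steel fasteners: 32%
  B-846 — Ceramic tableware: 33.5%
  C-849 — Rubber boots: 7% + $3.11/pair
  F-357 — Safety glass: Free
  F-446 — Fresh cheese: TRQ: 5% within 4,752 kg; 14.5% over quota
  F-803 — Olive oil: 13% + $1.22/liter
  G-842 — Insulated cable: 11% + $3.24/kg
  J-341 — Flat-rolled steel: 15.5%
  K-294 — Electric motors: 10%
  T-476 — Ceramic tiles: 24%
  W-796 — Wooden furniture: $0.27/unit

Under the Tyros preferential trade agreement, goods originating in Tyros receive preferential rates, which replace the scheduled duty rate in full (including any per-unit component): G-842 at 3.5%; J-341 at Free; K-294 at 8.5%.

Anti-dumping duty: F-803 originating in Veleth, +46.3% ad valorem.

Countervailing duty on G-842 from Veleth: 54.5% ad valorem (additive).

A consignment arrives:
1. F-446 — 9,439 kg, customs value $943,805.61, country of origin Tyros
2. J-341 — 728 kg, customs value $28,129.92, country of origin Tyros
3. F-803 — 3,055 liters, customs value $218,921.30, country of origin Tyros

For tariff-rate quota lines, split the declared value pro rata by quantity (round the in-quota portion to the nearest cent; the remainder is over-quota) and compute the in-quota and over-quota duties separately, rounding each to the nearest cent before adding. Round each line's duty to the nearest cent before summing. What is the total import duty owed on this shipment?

Line 1 (F-446, Tyros, 9,439 kg, $943,805.61):
Code F-446 is under a tariff-rate quota (threshold 4,752 kg). In-quota: 4,752 kg at 5%; over-quota: 4,687 kg at 14.5%.
Pro-rata value split: in-quota = $943,805.61 × 4,752/9,439 = $475,152.48; over-quota = $943,805.61 − $475,152.48 = $468,653.13.
In-quota duty = $475,152.48 × 5% = $23,757.62. Over-quota duty = $468,653.13 × 14.5% = $67,954.70.
Line duty = $23,757.62 + $67,954.70 = $91,712.32.
Line 2 (J-341, Tyros, 728 kg, $28,129.92):
Base rate for J-341 is 15.5%.
Origin Tyros qualifies under the Eriesta–Tyros agreement and J-341 is covered: preferential rate Free applies instead.
Duty = $28,129.92 × 0% = $0.00.
Line 3 (F-803, Tyros, 3,055 liters, $218,921.30):
Base rate for F-803 is 13% + $1.22/liter.
Origin Tyros is the FTA partner but F-803 is not on the preference list; base rate stands.
The additional-duty order on F-803 targets Veleth, not Tyros; it does not apply.
Duty = $218,921.30 × 13% + 3,055 × $1.22 = $32,186.87.
Total = $91,712.32 + $0.00 + $32,186.87 = $123,899.19.

$123,899.19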